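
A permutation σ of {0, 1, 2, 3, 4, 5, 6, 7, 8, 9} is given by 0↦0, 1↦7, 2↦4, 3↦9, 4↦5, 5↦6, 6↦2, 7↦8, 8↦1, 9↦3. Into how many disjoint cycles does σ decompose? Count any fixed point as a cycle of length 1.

Cycle decomposition: (0) (1 7 8) (2 4 5 6) (3 9).
4 cycles.

4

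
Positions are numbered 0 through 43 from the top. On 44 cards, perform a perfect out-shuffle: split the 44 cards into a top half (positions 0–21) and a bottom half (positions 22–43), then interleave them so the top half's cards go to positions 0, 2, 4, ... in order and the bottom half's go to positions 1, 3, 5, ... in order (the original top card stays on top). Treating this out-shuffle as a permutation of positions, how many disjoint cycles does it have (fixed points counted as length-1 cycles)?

Trace each unvisited position around until it returns:
(0) (1 2 4 8 16 32 ... len 14) (3 6 12 24 5 10 ... len 14) (7 14 28 13 26 9 ... len 14) (43)
5 cycles in total.

5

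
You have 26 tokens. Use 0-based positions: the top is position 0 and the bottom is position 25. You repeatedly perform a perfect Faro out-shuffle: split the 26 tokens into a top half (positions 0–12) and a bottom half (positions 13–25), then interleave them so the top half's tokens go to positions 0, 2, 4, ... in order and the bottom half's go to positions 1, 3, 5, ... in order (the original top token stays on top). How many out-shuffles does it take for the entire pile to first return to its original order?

The out-shuffle permutes the 26 positions with cycle lengths [1, 1, 4, 20].
Every token is home exactly when every cycle has completed a whole number of laps, i.e. after lcm(1, 4, 20) = 20 out-shuffles.

20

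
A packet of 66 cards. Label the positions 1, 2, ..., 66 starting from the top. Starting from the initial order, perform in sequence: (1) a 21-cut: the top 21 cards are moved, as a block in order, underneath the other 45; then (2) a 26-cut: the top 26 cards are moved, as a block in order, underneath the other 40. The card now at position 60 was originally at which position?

Undo the operations in reverse order, starting from position 60:
  undo op 2 (cut 26): 60 ← 20
  undo op 1 (cut 21): 20 ← 41
So the card at position 60 came from original position 41.

41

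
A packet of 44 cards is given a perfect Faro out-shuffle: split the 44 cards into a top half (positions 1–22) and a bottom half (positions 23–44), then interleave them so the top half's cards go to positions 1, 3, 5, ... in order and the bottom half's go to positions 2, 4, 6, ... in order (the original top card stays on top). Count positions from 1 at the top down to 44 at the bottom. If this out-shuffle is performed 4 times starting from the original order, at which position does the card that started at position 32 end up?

24

Track the card's position through each out-shuffle:
32 → 20 → 39 → 34 → 24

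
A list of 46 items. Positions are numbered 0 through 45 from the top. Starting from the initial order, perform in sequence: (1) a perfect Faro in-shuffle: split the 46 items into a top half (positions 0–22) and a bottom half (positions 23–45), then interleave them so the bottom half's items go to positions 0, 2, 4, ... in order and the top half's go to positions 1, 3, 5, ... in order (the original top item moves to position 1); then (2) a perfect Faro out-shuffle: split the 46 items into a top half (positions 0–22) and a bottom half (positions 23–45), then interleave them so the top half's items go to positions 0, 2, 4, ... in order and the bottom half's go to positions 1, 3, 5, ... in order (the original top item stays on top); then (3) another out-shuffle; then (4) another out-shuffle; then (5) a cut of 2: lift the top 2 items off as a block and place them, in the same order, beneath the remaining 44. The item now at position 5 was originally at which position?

14

Undo the operations in reverse order, starting from position 5:
  undo op 5 (cut 2): 5 ← 7
  undo op 4 (out-shuffle, from bottom half): 7 ← 26
  undo op 3 (out-shuffle, from top half): 26 ← 13
  undo op 2 (out-shuffle, from bottom half): 13 ← 29
  undo op 1 (in-shuffle, from top half): 29 ← 14
So the item at position 5 came from original position 14.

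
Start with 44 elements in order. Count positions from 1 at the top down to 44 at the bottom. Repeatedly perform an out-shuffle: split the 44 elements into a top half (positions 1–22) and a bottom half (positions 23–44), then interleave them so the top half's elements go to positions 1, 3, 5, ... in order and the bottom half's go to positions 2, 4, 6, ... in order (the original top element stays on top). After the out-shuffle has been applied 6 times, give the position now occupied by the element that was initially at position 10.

18

Track the element's position through each out-shuffle:
10 → 19 → 37 → 30 → 16 → 31 → 18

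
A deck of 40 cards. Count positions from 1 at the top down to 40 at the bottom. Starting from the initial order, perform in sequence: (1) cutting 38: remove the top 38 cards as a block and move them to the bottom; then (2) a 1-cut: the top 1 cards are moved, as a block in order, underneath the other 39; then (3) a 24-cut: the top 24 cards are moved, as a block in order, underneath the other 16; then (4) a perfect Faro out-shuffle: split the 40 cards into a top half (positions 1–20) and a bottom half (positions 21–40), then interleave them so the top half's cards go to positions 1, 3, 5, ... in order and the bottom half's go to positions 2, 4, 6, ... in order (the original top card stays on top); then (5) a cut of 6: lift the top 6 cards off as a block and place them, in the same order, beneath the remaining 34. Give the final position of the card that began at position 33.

13

Track the card from position 33 forward through each operation:
  after op 1 (cut 38): 33 → 35
  after op 2 (cut 1): 35 → 34
  after op 3 (cut 24): 34 → 10
  after op 4 (out-shuffle): 10 → 19
  after op 5 (cut 6): 19 → 13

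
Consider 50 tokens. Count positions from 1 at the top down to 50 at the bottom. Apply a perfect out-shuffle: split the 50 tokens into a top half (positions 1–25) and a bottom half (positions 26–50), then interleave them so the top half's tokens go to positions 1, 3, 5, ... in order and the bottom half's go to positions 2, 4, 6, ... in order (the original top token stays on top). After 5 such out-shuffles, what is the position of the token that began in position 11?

Track the token's position through each out-shuffle:
11 → 21 → 41 → 32 → 14 → 27

27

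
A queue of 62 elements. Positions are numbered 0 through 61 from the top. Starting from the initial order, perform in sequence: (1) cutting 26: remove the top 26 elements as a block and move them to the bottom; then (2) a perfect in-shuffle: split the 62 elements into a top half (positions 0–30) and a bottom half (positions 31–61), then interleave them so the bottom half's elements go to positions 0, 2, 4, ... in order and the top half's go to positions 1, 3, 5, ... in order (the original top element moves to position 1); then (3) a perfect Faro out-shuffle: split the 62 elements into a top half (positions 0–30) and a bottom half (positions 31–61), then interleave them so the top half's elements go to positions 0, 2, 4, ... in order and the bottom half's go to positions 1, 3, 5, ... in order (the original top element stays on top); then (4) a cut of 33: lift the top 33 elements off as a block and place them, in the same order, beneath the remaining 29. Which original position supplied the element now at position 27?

Undo the operations in reverse order, starting from position 27:
  undo op 4 (cut 33): 27 ← 60
  undo op 3 (out-shuffle, from top half): 60 ← 30
  undo op 2 (in-shuffle, from bottom half): 30 ← 46
  undo op 1 (cut 26): 46 ← 10
So the element at position 27 came from original position 10.

10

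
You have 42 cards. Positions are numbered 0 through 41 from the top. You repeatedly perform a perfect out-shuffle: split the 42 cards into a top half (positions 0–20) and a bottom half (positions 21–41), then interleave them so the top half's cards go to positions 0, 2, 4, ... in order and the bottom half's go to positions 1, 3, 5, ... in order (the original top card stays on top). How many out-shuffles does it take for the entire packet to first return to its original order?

The out-shuffle permutes the 42 positions with cycle lengths [1, 1, 20, 20].
Every card is home exactly when every cycle has completed a whole number of laps, i.e. after lcm(1, 20) = 20 out-shuffles.

20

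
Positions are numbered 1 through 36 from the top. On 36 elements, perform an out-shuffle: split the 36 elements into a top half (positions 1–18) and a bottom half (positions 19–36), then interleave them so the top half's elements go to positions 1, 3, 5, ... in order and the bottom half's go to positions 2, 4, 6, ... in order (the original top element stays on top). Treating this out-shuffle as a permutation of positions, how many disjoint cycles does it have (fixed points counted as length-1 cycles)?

7

Trace each unvisited position around until it returns:
(1) (2 3 5 9 17 33 ... len 12) (4 7 13 25 14 27 ... len 12) (6 11 21) (8 15 29 22) (16 31 26) (36)
7 cycles in total.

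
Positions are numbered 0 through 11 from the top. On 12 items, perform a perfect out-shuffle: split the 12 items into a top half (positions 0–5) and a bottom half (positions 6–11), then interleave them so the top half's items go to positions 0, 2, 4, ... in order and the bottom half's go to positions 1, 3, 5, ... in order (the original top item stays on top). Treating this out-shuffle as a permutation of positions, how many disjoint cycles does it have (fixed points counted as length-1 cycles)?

Trace each unvisited position around until it returns:
(0) (1 2 4 8 5 10 9 7 3 6) (11)
3 cycles in total.

3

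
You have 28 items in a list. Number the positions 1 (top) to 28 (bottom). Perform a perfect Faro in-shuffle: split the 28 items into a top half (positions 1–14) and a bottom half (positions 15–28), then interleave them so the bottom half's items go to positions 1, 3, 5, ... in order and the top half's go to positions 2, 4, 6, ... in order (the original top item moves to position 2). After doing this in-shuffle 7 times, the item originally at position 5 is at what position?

2

Track the item's position through each in-shuffle:
5 → 10 → 20 → 11 → 22 → 15 → 1 → 2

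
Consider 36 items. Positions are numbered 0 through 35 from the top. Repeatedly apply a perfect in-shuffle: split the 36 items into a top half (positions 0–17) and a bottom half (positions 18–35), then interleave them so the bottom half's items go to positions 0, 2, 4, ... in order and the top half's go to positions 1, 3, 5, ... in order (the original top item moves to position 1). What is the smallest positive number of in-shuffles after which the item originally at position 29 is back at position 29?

Follow position 29 under repeated in-shuffles:
29 → 22 → 8 → 17 → 35 → 34 → 32 → 28 → ... → 29 (length 36)
It first returns after 36 in-shuffles.

36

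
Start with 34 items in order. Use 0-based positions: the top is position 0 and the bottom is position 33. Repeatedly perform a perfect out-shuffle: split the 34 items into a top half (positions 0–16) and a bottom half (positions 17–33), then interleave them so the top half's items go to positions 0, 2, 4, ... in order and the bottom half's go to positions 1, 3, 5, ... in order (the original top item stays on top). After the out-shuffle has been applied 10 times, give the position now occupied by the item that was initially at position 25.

Track the item's position through each out-shuffle:
25 → 17 → 1 → 2 → 4 → 8 → 16 → 32 → 31 → 29 → 25

25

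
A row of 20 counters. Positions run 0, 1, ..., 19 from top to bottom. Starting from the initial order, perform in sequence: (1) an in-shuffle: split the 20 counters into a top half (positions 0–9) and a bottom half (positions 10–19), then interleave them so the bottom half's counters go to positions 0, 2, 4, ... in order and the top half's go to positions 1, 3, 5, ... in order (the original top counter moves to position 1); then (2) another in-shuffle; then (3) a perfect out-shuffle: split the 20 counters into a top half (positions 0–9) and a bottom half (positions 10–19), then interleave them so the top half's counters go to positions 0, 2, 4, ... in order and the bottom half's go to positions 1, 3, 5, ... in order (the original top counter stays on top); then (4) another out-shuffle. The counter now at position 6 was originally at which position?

2

Undo the operations in reverse order, starting from position 6:
  undo op 4 (out-shuffle, from top half): 6 ← 3
  undo op 3 (out-shuffle, from bottom half): 3 ← 11
  undo op 2 (in-shuffle, from top half): 11 ← 5
  undo op 1 (in-shuffle, from top half): 5 ← 2
So the counter at position 6 came from original position 2.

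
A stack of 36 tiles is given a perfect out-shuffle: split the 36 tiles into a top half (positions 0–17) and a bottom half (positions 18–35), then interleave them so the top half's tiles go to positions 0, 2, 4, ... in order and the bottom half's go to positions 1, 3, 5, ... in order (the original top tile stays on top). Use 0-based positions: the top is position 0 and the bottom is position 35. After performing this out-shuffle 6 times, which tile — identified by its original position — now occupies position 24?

31

Work backwards from position 24, undoing one out-shuffle at a time:
24 ← 12 ← 6 ← 3 ← 19 ← 27 ← 31
So the tile now at position 24 started at position 31.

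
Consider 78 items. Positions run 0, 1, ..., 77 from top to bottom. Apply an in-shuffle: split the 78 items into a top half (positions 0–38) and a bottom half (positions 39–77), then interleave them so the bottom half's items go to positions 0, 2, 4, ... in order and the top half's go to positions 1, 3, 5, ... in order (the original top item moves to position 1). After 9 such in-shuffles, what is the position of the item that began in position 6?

28

Track the item's position through each in-shuffle:
6 → 13 → 27 → 55 → 32 → 65 → 52 → 26 → 53 → 28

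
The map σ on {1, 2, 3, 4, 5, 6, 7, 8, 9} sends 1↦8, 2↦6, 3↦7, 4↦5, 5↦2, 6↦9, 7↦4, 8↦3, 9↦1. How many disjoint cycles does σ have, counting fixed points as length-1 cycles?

1

Cycle decomposition: (1 8 3 7 4 5 2 6 9).
1 cycle.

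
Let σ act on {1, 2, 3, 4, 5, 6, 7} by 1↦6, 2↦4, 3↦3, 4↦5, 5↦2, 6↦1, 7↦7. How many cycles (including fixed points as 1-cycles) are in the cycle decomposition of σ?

Cycle decomposition: (1 6) (2 4 5) (3) (7).
4 cycles.

4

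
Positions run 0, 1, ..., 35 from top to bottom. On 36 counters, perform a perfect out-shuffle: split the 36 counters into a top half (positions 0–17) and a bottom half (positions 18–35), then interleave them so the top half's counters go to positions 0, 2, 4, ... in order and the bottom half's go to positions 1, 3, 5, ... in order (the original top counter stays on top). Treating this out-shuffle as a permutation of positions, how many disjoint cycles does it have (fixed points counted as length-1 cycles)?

Trace each unvisited position around until it returns:
(0) (1 2 4 8 16 32 ... len 12) (3 6 12 24 13 26 ... len 12) (5 10 20) (7 14 28 21) (15 30 25) (35)
7 cycles in total.

7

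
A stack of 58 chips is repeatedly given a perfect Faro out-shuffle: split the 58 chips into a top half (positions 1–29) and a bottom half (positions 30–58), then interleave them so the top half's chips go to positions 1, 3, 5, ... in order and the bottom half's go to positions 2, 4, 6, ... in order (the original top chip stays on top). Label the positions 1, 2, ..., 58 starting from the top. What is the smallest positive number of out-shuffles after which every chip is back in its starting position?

18

The out-shuffle permutes the 58 positions with cycle lengths [1, 1, 2, 18, 18, 18].
Every chip is home exactly when every cycle has completed a whole number of laps, i.e. after lcm(1, 2, 18) = 18 out-shuffles.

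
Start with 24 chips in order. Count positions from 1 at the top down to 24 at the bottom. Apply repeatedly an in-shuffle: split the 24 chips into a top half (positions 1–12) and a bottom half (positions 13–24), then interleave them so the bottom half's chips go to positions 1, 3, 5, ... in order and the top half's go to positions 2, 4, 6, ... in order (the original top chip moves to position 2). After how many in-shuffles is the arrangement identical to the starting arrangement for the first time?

20

The in-shuffle permutes the 24 positions with cycle lengths [4, 20].
Every chip is home exactly when every cycle has completed a whole number of laps, i.e. after lcm(4, 20) = 20 in-shuffles.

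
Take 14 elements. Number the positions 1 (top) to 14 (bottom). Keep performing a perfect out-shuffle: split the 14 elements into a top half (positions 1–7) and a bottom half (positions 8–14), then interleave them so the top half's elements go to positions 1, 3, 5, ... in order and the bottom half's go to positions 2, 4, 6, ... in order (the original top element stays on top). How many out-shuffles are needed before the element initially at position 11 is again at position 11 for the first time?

Follow position 11 under repeated out-shuffles:
11 → 8 → 2 → 3 → 5 → 9 → 4 → 7 → 13 → 12 → 10 → 6 → 11
It first returns after 12 out-shuffles.

12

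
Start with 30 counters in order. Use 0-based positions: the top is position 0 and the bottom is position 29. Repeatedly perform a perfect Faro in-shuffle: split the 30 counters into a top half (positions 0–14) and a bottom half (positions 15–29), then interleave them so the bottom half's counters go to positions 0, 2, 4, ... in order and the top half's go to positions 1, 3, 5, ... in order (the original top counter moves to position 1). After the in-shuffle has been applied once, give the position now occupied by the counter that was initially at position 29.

28

Track the counter's position through each in-shuffle:
29 → 28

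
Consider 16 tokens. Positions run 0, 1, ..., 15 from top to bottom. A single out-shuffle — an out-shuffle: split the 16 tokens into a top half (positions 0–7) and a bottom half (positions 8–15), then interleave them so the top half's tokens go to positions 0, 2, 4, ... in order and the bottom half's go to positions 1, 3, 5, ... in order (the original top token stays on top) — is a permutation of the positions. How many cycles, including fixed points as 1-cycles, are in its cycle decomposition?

Trace each unvisited position around until it returns:
(0) (1 2 4 8) (3 6 12 9) (5 10) (7 14 13 11) (15)
6 cycles in total.

6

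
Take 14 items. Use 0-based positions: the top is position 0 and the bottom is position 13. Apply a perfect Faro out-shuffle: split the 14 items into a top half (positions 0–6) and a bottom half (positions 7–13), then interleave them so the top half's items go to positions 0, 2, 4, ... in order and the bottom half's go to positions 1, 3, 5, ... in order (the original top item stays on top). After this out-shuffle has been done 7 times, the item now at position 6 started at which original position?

10

Work backwards from position 6, undoing one out-shuffle at a time:
6 ← 3 ← 8 ← 4 ← 2 ← 1 ← 7 ← 10
So the item now at position 6 started at position 10.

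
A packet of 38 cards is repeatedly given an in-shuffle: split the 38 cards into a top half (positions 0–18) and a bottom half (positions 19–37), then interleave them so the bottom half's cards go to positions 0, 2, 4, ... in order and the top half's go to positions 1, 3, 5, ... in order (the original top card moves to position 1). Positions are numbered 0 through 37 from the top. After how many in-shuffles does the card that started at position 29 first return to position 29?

12

Follow position 29 under repeated in-shuffles:
29 → 20 → 2 → 5 → 11 → 23 → 8 → 17 → 35 → 32 → 26 → 14 → 29
It first returns after 12 in-shuffles.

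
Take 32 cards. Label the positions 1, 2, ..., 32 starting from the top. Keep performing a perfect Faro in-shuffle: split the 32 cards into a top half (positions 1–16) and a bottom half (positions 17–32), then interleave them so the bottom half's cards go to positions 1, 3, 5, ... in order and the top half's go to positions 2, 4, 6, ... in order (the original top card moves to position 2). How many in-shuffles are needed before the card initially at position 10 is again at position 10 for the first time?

10

Follow position 10 under repeated in-shuffles:
10 → 20 → 7 → 14 → 28 → 23 → 13 → 26 → 19 → 5 → 10
It first returns after 10 in-shuffles.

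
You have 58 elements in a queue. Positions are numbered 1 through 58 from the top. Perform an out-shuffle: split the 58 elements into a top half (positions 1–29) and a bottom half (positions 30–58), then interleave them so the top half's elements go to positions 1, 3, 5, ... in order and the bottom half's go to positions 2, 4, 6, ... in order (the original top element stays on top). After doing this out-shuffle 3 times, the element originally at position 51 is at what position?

2

Track the element's position through each out-shuffle:
51 → 44 → 30 → 2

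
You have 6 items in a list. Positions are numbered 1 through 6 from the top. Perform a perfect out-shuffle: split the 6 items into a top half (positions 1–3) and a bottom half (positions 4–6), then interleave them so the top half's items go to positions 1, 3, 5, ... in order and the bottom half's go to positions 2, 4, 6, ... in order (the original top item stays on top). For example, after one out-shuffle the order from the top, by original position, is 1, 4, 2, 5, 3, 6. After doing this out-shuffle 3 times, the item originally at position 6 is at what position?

6

Position 6 is a fixed point of every out-shuffle, so the item never moves.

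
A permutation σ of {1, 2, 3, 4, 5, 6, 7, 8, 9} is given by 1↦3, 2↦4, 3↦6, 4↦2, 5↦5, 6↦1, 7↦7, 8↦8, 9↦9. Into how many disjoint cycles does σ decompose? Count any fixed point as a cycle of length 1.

Cycle decomposition: (1 3 6) (2 4) (5) (7) (8) (9).
6 cycles.

6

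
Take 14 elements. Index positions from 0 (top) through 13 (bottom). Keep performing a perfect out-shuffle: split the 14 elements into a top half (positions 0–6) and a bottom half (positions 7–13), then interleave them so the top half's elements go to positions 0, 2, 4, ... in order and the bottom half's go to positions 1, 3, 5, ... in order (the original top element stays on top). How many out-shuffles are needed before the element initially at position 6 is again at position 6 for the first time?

12

Follow position 6 under repeated out-shuffles:
6 → 12 → 11 → 9 → 5 → 10 → 7 → 1 → 2 → 4 → 8 → 3 → 6
It first returns after 12 out-shuffles.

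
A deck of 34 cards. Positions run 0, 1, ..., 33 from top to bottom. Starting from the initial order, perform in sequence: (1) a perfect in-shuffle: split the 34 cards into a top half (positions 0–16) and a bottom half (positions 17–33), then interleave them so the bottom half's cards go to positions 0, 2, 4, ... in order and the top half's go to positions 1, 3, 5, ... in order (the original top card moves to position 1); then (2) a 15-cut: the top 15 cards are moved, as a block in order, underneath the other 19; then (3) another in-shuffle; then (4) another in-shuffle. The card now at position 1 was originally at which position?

Undo the operations in reverse order, starting from position 1:
  undo op 4 (in-shuffle, from top half): 1 ← 0
  undo op 3 (in-shuffle, from bottom half): 0 ← 17
  undo op 2 (cut 15): 17 ← 32
  undo op 1 (in-shuffle, from bottom half): 32 ← 33
So the card at position 1 came from original position 33.

33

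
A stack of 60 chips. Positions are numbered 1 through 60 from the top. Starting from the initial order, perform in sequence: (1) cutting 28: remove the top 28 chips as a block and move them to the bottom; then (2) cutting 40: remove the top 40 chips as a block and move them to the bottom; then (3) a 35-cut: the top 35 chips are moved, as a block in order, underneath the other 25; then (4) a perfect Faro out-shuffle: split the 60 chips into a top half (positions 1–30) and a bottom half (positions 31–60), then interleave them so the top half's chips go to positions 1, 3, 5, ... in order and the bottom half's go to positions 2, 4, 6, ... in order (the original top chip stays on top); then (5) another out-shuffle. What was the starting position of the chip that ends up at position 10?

1

Undo the operations in reverse order, starting from position 10:
  undo op 5 (out-shuffle, from bottom half): 10 ← 35
  undo op 4 (out-shuffle, from top half): 35 ← 18
  undo op 3 (cut 35): 18 ← 53
  undo op 2 (cut 40): 53 ← 33
  undo op 1 (cut 28): 33 ← 1
So the chip at position 10 came from original position 1.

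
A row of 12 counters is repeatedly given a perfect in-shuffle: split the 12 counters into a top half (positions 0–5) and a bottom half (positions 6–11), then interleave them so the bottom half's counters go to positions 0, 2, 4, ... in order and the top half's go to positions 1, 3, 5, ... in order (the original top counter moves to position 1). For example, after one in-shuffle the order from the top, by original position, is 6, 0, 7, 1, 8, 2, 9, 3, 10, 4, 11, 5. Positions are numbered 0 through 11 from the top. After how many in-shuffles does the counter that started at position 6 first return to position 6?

12

Follow position 6 under repeated in-shuffles:
6 → 0 → 1 → 3 → 7 → 2 → 5 → 11 → 10 → 8 → 4 → 9 → 6
It first returns after 12 in-shuffles.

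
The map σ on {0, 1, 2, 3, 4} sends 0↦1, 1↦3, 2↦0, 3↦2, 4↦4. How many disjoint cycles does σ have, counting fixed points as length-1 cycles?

Cycle decomposition: (0 1 3 2) (4).
2 cycles.

2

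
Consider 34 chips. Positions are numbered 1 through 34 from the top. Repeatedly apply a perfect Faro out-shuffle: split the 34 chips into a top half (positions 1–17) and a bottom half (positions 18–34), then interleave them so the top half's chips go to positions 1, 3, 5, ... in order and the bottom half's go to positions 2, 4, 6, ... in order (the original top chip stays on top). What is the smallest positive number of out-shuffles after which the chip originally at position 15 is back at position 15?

Follow position 15 under repeated out-shuffles:
15 → 29 → 24 → 14 → 27 → 20 → 6 → 11 → 21 → 8 → 15
It first returns after 10 out-shuffles.

10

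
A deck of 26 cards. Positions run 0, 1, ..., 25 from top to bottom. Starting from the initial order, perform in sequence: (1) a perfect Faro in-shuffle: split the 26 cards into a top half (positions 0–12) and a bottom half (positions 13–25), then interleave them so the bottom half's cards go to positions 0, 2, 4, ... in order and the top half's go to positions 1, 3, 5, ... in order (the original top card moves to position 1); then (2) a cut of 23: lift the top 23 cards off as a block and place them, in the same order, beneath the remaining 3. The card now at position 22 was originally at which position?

9

Undo the operations in reverse order, starting from position 22:
  undo op 2 (cut 23): 22 ← 19
  undo op 1 (in-shuffle, from top half): 19 ← 9
So the card at position 22 came from original position 9.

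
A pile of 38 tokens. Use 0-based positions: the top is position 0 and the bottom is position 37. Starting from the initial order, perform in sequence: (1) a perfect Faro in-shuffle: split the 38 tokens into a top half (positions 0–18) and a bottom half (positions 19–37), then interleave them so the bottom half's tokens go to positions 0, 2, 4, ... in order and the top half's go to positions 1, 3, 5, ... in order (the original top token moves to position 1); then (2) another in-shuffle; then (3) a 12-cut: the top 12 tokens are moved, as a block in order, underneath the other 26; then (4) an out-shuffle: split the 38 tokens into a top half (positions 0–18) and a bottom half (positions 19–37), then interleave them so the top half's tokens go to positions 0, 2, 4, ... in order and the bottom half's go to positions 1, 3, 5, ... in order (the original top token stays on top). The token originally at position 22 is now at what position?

2

Track the token from position 22 forward through each operation:
  after op 1 (in-shuffle): 22 → 6
  after op 2 (in-shuffle): 6 → 13
  after op 3 (cut 12): 13 → 1
  after op 4 (out-shuffle): 1 → 2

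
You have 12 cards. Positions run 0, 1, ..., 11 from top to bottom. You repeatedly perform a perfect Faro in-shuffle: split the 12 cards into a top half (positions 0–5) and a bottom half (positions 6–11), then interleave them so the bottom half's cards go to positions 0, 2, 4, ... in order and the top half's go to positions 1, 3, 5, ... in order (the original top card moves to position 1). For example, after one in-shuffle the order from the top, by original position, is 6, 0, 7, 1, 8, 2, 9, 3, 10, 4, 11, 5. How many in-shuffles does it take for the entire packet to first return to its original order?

12

The in-shuffle permutes the 12 positions with cycle lengths [12].
Every card is home exactly when every cycle has completed a whole number of laps, i.e. after lcm(12) = 12 in-shuffles.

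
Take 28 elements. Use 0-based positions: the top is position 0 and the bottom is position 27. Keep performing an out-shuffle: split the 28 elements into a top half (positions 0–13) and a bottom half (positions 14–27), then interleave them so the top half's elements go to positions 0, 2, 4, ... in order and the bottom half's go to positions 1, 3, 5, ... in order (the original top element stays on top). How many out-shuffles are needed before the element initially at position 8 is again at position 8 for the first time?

18

Follow position 8 under repeated out-shuffles:
8 → 16 → 5 → 10 → 20 → 13 → 26 → 25 → 23 → 19 → 11 → 22 → 17 → 7 → 14 → 1 → 2 → 4 → 8
It first returns after 18 out-shuffles.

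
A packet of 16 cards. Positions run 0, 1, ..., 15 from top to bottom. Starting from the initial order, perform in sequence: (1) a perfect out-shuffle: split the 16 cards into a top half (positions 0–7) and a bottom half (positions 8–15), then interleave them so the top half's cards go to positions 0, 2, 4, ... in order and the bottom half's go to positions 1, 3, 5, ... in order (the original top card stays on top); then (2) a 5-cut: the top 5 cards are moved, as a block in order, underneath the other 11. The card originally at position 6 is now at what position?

7

Track the card from position 6 forward through each operation:
  after op 1 (out-shuffle): 6 → 12
  after op 2 (cut 5): 12 → 7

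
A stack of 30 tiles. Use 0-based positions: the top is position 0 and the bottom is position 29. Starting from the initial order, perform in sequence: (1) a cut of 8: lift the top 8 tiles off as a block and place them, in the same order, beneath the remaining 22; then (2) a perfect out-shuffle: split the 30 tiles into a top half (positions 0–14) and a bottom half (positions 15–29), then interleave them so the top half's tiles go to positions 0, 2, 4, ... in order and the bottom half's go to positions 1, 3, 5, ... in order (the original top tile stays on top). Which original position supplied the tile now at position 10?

13

Undo the operations in reverse order, starting from position 10:
  undo op 2 (out-shuffle, from top half): 10 ← 5
  undo op 1 (cut 8): 5 ← 13
So the tile at position 10 came from original position 13.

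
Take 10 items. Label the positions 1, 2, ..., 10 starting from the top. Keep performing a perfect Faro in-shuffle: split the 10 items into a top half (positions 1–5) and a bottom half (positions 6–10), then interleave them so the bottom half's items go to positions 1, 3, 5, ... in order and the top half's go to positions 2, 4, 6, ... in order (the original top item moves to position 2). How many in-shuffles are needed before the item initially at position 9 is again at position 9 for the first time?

Follow position 9 under repeated in-shuffles:
9 → 7 → 3 → 6 → 1 → 2 → 4 → 8 → 5 → 10 → 9
It first returns after 10 in-shuffles.

10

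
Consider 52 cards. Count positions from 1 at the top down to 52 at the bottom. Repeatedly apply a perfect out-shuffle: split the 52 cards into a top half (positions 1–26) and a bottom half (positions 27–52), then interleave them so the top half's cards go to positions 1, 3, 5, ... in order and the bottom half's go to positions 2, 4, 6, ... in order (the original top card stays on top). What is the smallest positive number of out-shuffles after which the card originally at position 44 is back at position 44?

8

Follow position 44 under repeated out-shuffles:
44 → 36 → 20 → 39 → 26 → 51 → 50 → 48 → 44
It first returns after 8 out-shuffles.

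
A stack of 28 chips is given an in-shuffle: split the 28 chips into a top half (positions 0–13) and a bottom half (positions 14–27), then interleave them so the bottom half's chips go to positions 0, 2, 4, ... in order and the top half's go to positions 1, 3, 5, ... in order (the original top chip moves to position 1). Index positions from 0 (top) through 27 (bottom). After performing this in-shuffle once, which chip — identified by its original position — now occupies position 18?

23

Work backwards from position 18, undoing one in-shuffle at a time:
18 ← 23
So the chip now at position 18 started at position 23.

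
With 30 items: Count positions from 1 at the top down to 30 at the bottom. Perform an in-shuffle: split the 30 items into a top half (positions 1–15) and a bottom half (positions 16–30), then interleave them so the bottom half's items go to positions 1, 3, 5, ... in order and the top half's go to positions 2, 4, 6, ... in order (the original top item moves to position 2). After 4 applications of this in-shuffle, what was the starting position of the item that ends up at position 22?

13

Work backwards from position 22, undoing one in-shuffle at a time:
22 ← 11 ← 21 ← 26 ← 13
So the item now at position 22 started at position 13.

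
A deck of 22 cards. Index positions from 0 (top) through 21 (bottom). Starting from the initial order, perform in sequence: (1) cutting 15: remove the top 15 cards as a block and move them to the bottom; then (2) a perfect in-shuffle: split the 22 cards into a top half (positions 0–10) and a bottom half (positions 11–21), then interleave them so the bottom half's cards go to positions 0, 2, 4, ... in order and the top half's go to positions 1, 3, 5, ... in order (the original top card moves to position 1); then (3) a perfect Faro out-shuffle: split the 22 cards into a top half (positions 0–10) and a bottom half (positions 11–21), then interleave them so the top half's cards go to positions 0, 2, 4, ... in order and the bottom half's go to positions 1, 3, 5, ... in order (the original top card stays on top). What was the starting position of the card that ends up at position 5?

21

Undo the operations in reverse order, starting from position 5:
  undo op 3 (out-shuffle, from bottom half): 5 ← 13
  undo op 2 (in-shuffle, from top half): 13 ← 6
  undo op 1 (cut 15): 6 ← 21
So the card at position 5 came from original position 21.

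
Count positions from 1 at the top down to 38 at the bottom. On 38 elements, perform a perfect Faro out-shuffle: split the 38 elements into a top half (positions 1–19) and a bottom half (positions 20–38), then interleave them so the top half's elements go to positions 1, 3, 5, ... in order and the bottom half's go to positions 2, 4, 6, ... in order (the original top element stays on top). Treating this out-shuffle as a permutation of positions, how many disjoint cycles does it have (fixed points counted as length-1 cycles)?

Trace each unvisited position around until it returns:
(1) (2 3 5 9 17 33 ... len 36) (38)
3 cycles in total.

3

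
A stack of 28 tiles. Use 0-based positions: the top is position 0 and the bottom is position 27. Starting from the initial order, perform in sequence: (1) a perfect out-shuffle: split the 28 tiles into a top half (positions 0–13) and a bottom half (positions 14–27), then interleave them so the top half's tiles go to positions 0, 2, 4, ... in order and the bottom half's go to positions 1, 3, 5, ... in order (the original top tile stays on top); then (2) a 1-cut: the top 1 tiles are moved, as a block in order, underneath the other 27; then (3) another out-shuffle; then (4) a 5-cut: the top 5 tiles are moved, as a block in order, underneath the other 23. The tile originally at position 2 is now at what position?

Track the tile from position 2 forward through each operation:
  after op 1 (out-shuffle): 2 → 4
  after op 2 (cut 1): 4 → 3
  after op 3 (out-shuffle): 3 → 6
  after op 4 (cut 5): 6 → 1

1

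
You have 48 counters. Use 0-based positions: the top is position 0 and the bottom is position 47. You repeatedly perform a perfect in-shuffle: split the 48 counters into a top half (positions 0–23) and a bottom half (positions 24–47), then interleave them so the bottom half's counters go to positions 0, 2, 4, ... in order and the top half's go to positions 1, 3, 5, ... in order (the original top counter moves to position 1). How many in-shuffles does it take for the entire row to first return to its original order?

21

The in-shuffle permutes the 48 positions with cycle lengths [3, 3, 21, 21].
Every counter is home exactly when every cycle has completed a whole number of laps, i.e. after lcm(3, 21) = 21 in-shuffles.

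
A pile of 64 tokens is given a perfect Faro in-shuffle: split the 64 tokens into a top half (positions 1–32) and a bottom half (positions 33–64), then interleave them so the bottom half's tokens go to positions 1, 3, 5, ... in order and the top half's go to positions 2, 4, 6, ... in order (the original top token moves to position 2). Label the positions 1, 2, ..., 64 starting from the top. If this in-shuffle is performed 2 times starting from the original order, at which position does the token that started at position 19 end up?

Track the token's position through each in-shuffle:
19 → 38 → 11

11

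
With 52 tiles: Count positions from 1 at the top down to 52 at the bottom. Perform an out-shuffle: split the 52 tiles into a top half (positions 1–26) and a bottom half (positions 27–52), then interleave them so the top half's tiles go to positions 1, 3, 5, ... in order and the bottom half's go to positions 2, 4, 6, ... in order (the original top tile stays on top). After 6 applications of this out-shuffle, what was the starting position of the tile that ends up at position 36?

Work backwards from position 36, undoing one out-shuffle at a time:
36 ← 44 ← 48 ← 50 ← 51 ← 26 ← 39
So the tile now at position 36 started at position 39.

39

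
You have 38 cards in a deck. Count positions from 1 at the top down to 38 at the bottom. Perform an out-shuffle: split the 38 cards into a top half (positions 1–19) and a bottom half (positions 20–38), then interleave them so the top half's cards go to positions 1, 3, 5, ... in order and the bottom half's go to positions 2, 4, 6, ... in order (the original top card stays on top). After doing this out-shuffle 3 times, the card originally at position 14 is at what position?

Track the card's position through each out-shuffle:
14 → 27 → 16 → 31

31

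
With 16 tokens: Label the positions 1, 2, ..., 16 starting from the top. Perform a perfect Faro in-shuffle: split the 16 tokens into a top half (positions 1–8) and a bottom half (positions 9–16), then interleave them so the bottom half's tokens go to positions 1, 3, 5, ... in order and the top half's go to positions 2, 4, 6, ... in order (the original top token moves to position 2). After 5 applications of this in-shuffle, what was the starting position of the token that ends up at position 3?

7

Work backwards from position 3, undoing one in-shuffle at a time:
3 ← 10 ← 5 ← 11 ← 14 ← 7
So the token now at position 3 started at position 7.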